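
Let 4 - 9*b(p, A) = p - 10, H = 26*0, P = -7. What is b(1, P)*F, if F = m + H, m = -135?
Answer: -195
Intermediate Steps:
H = 0
b(p, A) = 14/9 - p/9 (b(p, A) = 4/9 - (p - 10)/9 = 4/9 - (-10 + p)/9 = 4/9 + (10/9 - p/9) = 14/9 - p/9)
F = -135 (F = -135 + 0 = -135)
b(1, P)*F = (14/9 - 1/9*1)*(-135) = (14/9 - 1/9)*(-135) = (13/9)*(-135) = -195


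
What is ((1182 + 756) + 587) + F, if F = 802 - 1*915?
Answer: 2412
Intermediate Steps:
F = -113 (F = 802 - 915 = -113)
((1182 + 756) + 587) + F = ((1182 + 756) + 587) - 113 = (1938 + 587) - 113 = 2525 - 113 = 2412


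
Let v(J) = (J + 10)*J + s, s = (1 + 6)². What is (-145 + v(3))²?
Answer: 3249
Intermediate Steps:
s = 49 (s = 7² = 49)
v(J) = 49 + J*(10 + J) (v(J) = (J + 10)*J + 49 = (10 + J)*J + 49 = J*(10 + J) + 49 = 49 + J*(10 + J))
(-145 + v(3))² = (-145 + (49 + 3² + 10*3))² = (-145 + (49 + 9 + 30))² = (-145 + 88)² = (-57)² = 3249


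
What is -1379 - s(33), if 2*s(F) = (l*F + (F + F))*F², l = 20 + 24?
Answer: -827930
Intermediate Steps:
l = 44
s(F) = 23*F³ (s(F) = ((44*F + (F + F))*F²)/2 = ((44*F + 2*F)*F²)/2 = ((46*F)*F²)/2 = (46*F³)/2 = 23*F³)
-1379 - s(33) = -1379 - 23*33³ = -1379 - 23*35937 = -1379 - 1*826551 = -1379 - 826551 = -827930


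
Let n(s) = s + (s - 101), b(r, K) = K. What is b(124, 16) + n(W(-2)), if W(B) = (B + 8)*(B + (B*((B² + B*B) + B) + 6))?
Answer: -181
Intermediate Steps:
W(B) = (8 + B)*(6 + B + B*(B + 2*B²)) (W(B) = (8 + B)*(B + (B*((B² + B²) + B) + 6)) = (8 + B)*(B + (B*(2*B² + B) + 6)) = (8 + B)*(B + (B*(B + 2*B²) + 6)) = (8 + B)*(B + (6 + B*(B + 2*B²))) = (8 + B)*(6 + B + B*(B + 2*B²)))
n(s) = -101 + 2*s (n(s) = s + (-101 + s) = -101 + 2*s)
b(124, 16) + n(W(-2)) = 16 + (-101 + 2*(48 + 2*(-2)⁴ + 9*(-2)² + 14*(-2) + 17*(-2)³)) = 16 + (-101 + 2*(48 + 2*16 + 9*4 - 28 + 17*(-8))) = 16 + (-101 + 2*(48 + 32 + 36 - 28 - 136)) = 16 + (-101 + 2*(-48)) = 16 + (-101 - 96) = 16 - 197 = -181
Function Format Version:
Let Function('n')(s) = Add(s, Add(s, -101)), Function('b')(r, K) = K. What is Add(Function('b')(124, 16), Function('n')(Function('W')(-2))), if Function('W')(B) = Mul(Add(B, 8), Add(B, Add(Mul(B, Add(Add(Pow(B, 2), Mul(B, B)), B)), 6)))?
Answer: -181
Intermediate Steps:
Function('W')(B) = Mul(Add(8, B), Add(6, B, Mul(B, Add(B, Mul(2, Pow(B, 2)))))) (Function('W')(B) = Mul(Add(8, B), Add(B, Add(Mul(B, Add(Add(Pow(B, 2), Pow(B, 2)), B)), 6))) = Mul(Add(8, B), Add(B, Add(Mul(B, Add(Mul(2, Pow(B, 2)), B)), 6))) = Mul(Add(8, B), Add(B, Add(Mul(B, Add(B, Mul(2, Pow(B, 2)))), 6))) = Mul(Add(8, B), Add(B, Add(6, Mul(B, Add(B, Mul(2, Pow(B, 2))))))) = Mul(Add(8, B), Add(6, B, Mul(B, Add(B, Mul(2, Pow(B, 2)))))))
Function('n')(s) = Add(-101, Mul(2, s)) (Function('n')(s) = Add(s, Add(-101, s)) = Add(-101, Mul(2, s)))
Add(Function('b')(124, 16), Function('n')(Function('W')(-2))) = Add(16, Add(-101, Mul(2, Add(48, Mul(2, Pow(-2, 4)), Mul(9, Pow(-2, 2)), Mul(14, -2), Mul(17, Pow(-2, 3)))))) = Add(16, Add(-101, Mul(2, Add(48, Mul(2, 16), Mul(9, 4), -28, Mul(17, -8))))) = Add(16, Add(-101, Mul(2, Add(48, 32, 36, -28, -136)))) = Add(16, Add(-101, Mul(2, -48))) = Add(16, Add(-101, -96)) = Add(16, -197) = -181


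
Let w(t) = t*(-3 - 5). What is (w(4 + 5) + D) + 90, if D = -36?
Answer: -18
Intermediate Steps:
w(t) = -8*t (w(t) = t*(-8) = -8*t)
(w(4 + 5) + D) + 90 = (-8*(4 + 5) - 36) + 90 = (-8*9 - 36) + 90 = (-72 - 36) + 90 = -108 + 90 = -18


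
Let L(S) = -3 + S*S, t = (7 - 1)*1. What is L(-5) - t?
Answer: 16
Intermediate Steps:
t = 6 (t = 6*1 = 6)
L(S) = -3 + S**2
L(-5) - t = (-3 + (-5)**2) - 1*6 = (-3 + 25) - 6 = 22 - 6 = 16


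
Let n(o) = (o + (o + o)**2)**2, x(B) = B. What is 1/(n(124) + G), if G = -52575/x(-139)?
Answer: 139/527923495951 ≈ 2.6330e-10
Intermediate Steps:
n(o) = (o + 4*o**2)**2 (n(o) = (o + (2*o)**2)**2 = (o + 4*o**2)**2)
G = 52575/139 (G = -52575/(-139) = -52575*(-1/139) = 52575/139 ≈ 378.24)
1/(n(124) + G) = 1/(124**2*(1 + 4*124)**2 + 52575/139) = 1/(15376*(1 + 496)**2 + 52575/139) = 1/(15376*497**2 + 52575/139) = 1/(15376*247009 + 52575/139) = 1/(3798010384 + 52575/139) = 1/(527923495951/139) = 139/527923495951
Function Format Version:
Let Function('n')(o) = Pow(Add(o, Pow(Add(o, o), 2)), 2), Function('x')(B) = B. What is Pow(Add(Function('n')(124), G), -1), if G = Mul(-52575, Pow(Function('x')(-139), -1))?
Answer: Rational(139, 527923495951) ≈ 2.6330e-10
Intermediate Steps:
Function('n')(o) = Pow(Add(o, Mul(4, Pow(o, 2))), 2) (Function('n')(o) = Pow(Add(o, Pow(Mul(2, o), 2)), 2) = Pow(Add(o, Mul(4, Pow(o, 2))), 2))
G = Rational(52575, 139) (G = Mul(-52575, Pow(-139, -1)) = Mul(-52575, Rational(-1, 139)) = Rational(52575, 139) ≈ 378.24)
Pow(Add(Function('n')(124), G), -1) = Pow(Add(Mul(Pow(124, 2), Pow(Add(1, Mul(4, 124)), 2)), Rational(52575, 139)), -1) = Pow(Add(Mul(15376, Pow(Add(1, 496), 2)), Rational(52575, 139)), -1) = Pow(Add(Mul(15376, Pow(497, 2)), Rational(52575, 139)), -1) = Pow(Add(Mul(15376, 247009), Rational(52575, 139)), -1) = Pow(Add(3798010384, Rational(52575, 139)), -1) = Pow(Rational(527923495951, 139), -1) = Rational(139, 527923495951)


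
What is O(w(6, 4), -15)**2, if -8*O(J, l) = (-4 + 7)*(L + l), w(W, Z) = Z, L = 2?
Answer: 1521/64 ≈ 23.766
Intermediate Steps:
O(J, l) = -3/4 - 3*l/8 (O(J, l) = -(-4 + 7)*(2 + l)/8 = -3*(2 + l)/8 = -(6 + 3*l)/8 = -3/4 - 3*l/8)
O(w(6, 4), -15)**2 = (-3/4 - 3/8*(-15))**2 = (-3/4 + 45/8)**2 = (39/8)**2 = 1521/64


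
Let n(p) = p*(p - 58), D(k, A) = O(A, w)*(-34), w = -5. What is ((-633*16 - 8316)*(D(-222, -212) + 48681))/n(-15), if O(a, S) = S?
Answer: -300335948/365 ≈ -8.2284e+5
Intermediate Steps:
D(k, A) = 170 (D(k, A) = -5*(-34) = 170)
n(p) = p*(-58 + p)
((-633*16 - 8316)*(D(-222, -212) + 48681))/n(-15) = ((-633*16 - 8316)*(170 + 48681))/((-15*(-58 - 15))) = ((-10128 - 8316)*48851)/((-15*(-73))) = -18444*48851/1095 = -901007844*1/1095 = -300335948/365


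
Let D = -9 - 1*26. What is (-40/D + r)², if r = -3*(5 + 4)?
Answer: 32761/49 ≈ 668.59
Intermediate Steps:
D = -35 (D = -9 - 26 = -35)
r = -27 (r = -3*9 = -27)
(-40/D + r)² = (-40/(-35) - 27)² = (-40*(-1/35) - 27)² = (8/7 - 27)² = (-181/7)² = 32761/49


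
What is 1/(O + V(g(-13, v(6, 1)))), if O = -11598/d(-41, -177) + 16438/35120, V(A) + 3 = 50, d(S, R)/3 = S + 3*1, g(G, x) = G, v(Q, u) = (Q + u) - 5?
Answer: 333640/49780721 ≈ 0.0067022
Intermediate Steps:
v(Q, u) = -5 + Q + u
d(S, R) = 9 + 3*S (d(S, R) = 3*(S + 3*1) = 3*(S + 3) = 3*(3 + S) = 9 + 3*S)
V(A) = 47 (V(A) = -3 + 50 = 47)
O = 34099641/333640 (O = -11598/(9 + 3*(-41)) + 16438/35120 = -11598/(9 - 123) + 16438*(1/35120) = -11598/(-114) + 8219/17560 = -11598*(-1/114) + 8219/17560 = 1933/19 + 8219/17560 = 34099641/333640 ≈ 102.20)
1/(O + V(g(-13, v(6, 1)))) = 1/(34099641/333640 + 47) = 1/(49780721/333640) = 333640/49780721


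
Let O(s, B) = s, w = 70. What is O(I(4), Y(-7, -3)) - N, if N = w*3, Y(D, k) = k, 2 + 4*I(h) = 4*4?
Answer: -413/2 ≈ -206.50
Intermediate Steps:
I(h) = 7/2 (I(h) = -½ + (4*4)/4 = -½ + (¼)*16 = -½ + 4 = 7/2)
N = 210 (N = 70*3 = 210)
O(I(4), Y(-7, -3)) - N = 7/2 - 1*210 = 7/2 - 210 = -413/2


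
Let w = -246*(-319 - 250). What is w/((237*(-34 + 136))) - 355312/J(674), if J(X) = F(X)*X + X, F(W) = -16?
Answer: 92633791/2262955 ≈ 40.935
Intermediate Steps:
w = 139974 (w = -246*(-569) = 139974)
J(X) = -15*X (J(X) = -16*X + X = -15*X)
w/((237*(-34 + 136))) - 355312/J(674) = 139974/((237*(-34 + 136))) - 355312/((-15*674)) = 139974/((237*102)) - 355312/(-10110) = 139974/24174 - 355312*(-1/10110) = 139974*(1/24174) + 177656/5055 = 23329/4029 + 177656/5055 = 92633791/2262955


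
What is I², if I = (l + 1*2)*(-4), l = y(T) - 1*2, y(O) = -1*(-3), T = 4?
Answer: 144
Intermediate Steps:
y(O) = 3
l = 1 (l = 3 - 1*2 = 3 - 2 = 1)
I = -12 (I = (1 + 1*2)*(-4) = (1 + 2)*(-4) = 3*(-4) = -12)
I² = (-12)² = 144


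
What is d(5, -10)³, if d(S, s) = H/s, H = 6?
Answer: -27/125 ≈ -0.21600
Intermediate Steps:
d(S, s) = 6/s
d(5, -10)³ = (6/(-10))³ = (6*(-⅒))³ = (-⅗)³ = -27/125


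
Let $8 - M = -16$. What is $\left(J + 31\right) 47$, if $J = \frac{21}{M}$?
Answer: $\frac{11985}{8} \approx 1498.1$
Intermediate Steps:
$M = 24$ ($M = 8 - -16 = 8 + 16 = 24$)
$J = \frac{7}{8}$ ($J = \frac{21}{24} = 21 \cdot \frac{1}{24} = \frac{7}{8} \approx 0.875$)
$\left(J + 31\right) 47 = \left(\frac{7}{8} + 31\right) 47 = \frac{255}{8} \cdot 47 = \frac{11985}{8}$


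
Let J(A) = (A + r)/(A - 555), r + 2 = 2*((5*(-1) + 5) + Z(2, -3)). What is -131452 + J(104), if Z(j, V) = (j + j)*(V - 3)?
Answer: -59284906/451 ≈ -1.3145e+5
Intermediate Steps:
Z(j, V) = 2*j*(-3 + V) (Z(j, V) = (2*j)*(-3 + V) = 2*j*(-3 + V))
r = -50 (r = -2 + 2*((5*(-1) + 5) + 2*2*(-3 - 3)) = -2 + 2*((-5 + 5) + 2*2*(-6)) = -2 + 2*(0 - 24) = -2 + 2*(-24) = -2 - 48 = -50)
J(A) = (-50 + A)/(-555 + A) (J(A) = (A - 50)/(A - 555) = (-50 + A)/(-555 + A))
-131452 + J(104) = -131452 + (-50 + 104)/(-555 + 104) = -131452 + 54/(-451) = -131452 - 1/451*54 = -131452 - 54/451 = -59284906/451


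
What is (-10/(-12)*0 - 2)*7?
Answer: -14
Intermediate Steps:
(-10/(-12)*0 - 2)*7 = (-10*(-1/12)*0 - 2)*7 = ((5/6)*0 - 2)*7 = (0 - 2)*7 = -2*7 = -14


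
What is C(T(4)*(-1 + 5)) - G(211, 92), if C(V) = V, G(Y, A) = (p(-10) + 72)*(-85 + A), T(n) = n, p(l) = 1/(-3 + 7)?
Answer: -1959/4 ≈ -489.75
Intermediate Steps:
p(l) = ¼ (p(l) = 1/4 = ¼)
G(Y, A) = -24565/4 + 289*A/4 (G(Y, A) = (¼ + 72)*(-85 + A) = 289*(-85 + A)/4 = -24565/4 + 289*A/4)
C(T(4)*(-1 + 5)) - G(211, 92) = 4*(-1 + 5) - (-24565/4 + (289/4)*92) = 4*4 - (-24565/4 + 6647) = 16 - 1*2023/4 = 16 - 2023/4 = -1959/4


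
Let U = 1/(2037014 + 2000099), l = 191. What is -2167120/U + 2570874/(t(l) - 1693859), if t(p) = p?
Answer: -2469624344040576159/282278 ≈ -8.7489e+12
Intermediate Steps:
U = 1/4037113 ≈ 2.4770e-7
-2167120/U + 2570874/(t(l) - 1693859) = -2167120/1/4037113 + 2570874/(191 - 1693859) = -2167120*4037113 + 2570874/(-1693668) = -8748908324560 + 2570874*(-1/1693668) = -8748908324560 - 428479/282278 = -2469624344040576159/282278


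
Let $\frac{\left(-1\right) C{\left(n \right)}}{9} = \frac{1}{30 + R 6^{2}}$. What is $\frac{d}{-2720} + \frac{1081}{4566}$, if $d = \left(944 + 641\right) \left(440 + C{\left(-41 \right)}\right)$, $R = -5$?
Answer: $- \frac{15909111533}{62097600} \approx -256.2$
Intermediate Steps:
$C{\left(n \right)} = \frac{3}{50}$ ($C{\left(n \right)} = - \frac{9}{30 - 5 \cdot 6^{2}} = - \frac{9}{30 - 180} = - \frac{9}{-150} = \left(-9\right) \left(- \frac{1}{150}\right) = \frac{3}{50}$)
$d = \frac{6974951}{10}$ ($d = \left(944 + 641\right) \left(440 + \frac{3}{50}\right) = 1585 \cdot \frac{22003}{50} = \frac{6974951}{10} \approx 6.975 \cdot 10^{5}$)
$\frac{d}{-2720} + \frac{1081}{4566} = \frac{6974951}{10 \left(-2720\right)} + \frac{1081}{4566} = \frac{6974951}{10} \left(- \frac{1}{2720}\right) + 1081 \cdot \frac{1}{4566} = - \frac{6974951}{27200} + \frac{1081}{4566} = - \frac{15909111533}{62097600}$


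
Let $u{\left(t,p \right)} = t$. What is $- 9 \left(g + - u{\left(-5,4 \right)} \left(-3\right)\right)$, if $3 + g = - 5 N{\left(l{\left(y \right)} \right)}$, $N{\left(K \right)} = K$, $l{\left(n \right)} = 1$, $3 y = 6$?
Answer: $207$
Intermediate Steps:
$y = 2$ ($y = \frac{1}{3} \cdot 6 = 2$)
$g = -8$ ($g = -3 - 5 = -8$)
$- 9 \left(g + - u{\left(-5,4 \right)} \left(-3\right)\right) = - 9 \left(-8 + \left(-1\right) \left(-5\right) \left(-3\right)\right) = - 9 \left(-8 + 5 \left(-3\right)\right) = - 9 \left(-8 - 15\right) = \left(-9\right) \left(-23\right) = 207$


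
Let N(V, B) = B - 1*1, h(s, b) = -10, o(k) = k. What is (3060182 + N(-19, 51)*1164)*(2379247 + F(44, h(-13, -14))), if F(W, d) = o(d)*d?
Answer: 7419712856554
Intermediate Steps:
N(V, B) = -1 + B (N(V, B) = B - 1 = -1 + B)
F(W, d) = d² (F(W, d) = d*d = d²)
(3060182 + N(-19, 51)*1164)*(2379247 + F(44, h(-13, -14))) = (3060182 + (-1 + 51)*1164)*(2379247 + (-10)²) = (3060182 + 50*1164)*(2379247 + 100) = (3060182 + 58200)*2379347 = 3118382*2379347 = 7419712856554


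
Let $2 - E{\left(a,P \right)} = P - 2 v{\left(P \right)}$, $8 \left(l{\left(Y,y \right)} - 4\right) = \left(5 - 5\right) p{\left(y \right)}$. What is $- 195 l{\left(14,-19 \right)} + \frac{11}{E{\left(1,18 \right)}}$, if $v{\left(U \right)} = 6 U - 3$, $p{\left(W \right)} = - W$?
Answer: $- \frac{151309}{194} \approx -779.94$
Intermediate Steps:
$v{\left(U \right)} = -3 + 6 U$
$l{\left(Y,y \right)} = 4$ ($l{\left(Y,y \right)} = 4 + \frac{\left(5 - 5\right) \left(- y\right)}{8} = 4 + \frac{0 \left(- y\right)}{8} = 4 + \frac{1}{8} \cdot 0 = 4 + 0 = 4$)
$E{\left(a,P \right)} = -4 + 11 P$ ($E{\left(a,P \right)} = 2 - \left(P - 2 \left(-3 + 6 P\right)\right) = 2 - \left(P - \left(-6 + 12 P\right)\right) = 2 - \left(6 - 11 P\right) = 2 + \left(-6 + 11 P\right) = -4 + 11 P$)
$- 195 l{\left(14,-19 \right)} + \frac{11}{E{\left(1,18 \right)}} = \left(-195\right) 4 + \frac{11}{-4 + 11 \cdot 18} = -780 + \frac{11}{-4 + 198} = -780 + \frac{11}{194} = - \frac{151309}{194}$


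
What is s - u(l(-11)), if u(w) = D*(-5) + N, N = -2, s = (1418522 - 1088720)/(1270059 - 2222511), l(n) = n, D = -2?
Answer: -1324903/158742 ≈ -8.3463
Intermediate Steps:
s = -54967/158742 (s = 329802/(-952452) = 329802*(-1/952452) = -54967/158742 ≈ -0.34627)
u(w) = 8 (u(w) = -2*(-5) - 2 = 10 - 2 = 8)
s - u(l(-11)) = -54967/158742 - 1*8 = -54967/158742 - 8 = -1324903/158742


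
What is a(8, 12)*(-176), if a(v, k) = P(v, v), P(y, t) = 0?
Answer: 0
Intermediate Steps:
a(v, k) = 0
a(8, 12)*(-176) = 0*(-176) = 0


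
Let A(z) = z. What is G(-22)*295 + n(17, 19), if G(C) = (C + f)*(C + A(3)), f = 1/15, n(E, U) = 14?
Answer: 368851/3 ≈ 1.2295e+5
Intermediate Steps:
f = 1/15 ≈ 0.066667
G(C) = (3 + C)*(1/15 + C) (G(C) = (C + 1/15)*(C + 3) = (1/15 + C)*(3 + C) = (3 + C)*(1/15 + C))
G(-22)*295 + n(17, 19) = (⅕ + (-22)² + (46/15)*(-22))*295 + 14 = (⅕ + 484 - 1012/15)*295 + 14 = (6251/15)*295 + 14 = 368809/3 + 14 = 368851/3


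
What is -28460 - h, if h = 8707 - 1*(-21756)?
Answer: -58923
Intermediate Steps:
h = 30463 (h = 8707 + 21756 = 30463)
-28460 - h = -28460 - 1*30463 = -28460 - 30463 = -58923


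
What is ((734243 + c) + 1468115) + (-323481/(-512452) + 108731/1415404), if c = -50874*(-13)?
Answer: 259641604363257687/90665826326 ≈ 2.8637e+6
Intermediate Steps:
c = 661362
((734243 + c) + 1468115) + (-323481/(-512452) + 108731/1415404) = ((734243 + 661362) + 1468115) + (-323481/(-512452) + 108731/1415404) = (1395605 + 1468115) + (-323481*(-1/512452) + 108731*(1/1415404)) = 2863720 + (323481/512452 + 108731/1415404) = 2863720 + 64196964967/90665826326 = 259641604363257687/90665826326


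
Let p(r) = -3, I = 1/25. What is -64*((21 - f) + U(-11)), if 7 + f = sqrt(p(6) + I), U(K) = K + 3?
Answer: -1280 + 64*I*sqrt(74)/5 ≈ -1280.0 + 110.11*I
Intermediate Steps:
I = 1/25 ≈ 0.040000
U(K) = 3 + K
f = -7 + I*sqrt(74)/5 (f = -7 + sqrt(-3 + 1/25) = -7 + sqrt(-74/25) = -7 + I*sqrt(74)/5 ≈ -7.0 + 1.7205*I)
-64*((21 - f) + U(-11)) = -64*((21 - (-7 + I*sqrt(74)/5)) + (3 - 11)) = -64*((21 + (7 - I*sqrt(74)/5)) - 8) = -64*((28 - I*sqrt(74)/5) - 8) = -64*(20 - I*sqrt(74)/5) = -1280 + 64*I*sqrt(74)/5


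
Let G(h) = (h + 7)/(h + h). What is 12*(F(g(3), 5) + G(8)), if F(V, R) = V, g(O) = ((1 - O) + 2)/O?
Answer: 45/4 ≈ 11.250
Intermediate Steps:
g(O) = (3 - O)/O
G(h) = (7 + h)/(2*h) (G(h) = (7 + h)/((2*h)) = (7 + h)*(1/(2*h)) = (7 + h)/(2*h))
12*(F(g(3), 5) + G(8)) = 12*((3 - 1*3)/3 + (½)*(7 + 8)/8) = 12*((3 - 3)/3 + (½)*(⅛)*15) = 12*((⅓)*0 + 15/16) = 12*(0 + 15/16) = 12*(15/16) = 45/4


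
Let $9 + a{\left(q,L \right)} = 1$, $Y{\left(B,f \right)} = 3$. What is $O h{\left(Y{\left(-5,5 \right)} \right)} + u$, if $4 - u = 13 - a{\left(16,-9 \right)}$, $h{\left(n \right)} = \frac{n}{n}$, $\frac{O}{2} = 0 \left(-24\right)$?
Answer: $-17$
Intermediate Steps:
$O = 0$ ($O = 2 \cdot 0 \left(-24\right) = 2 \cdot 0 = 0$)
$a{\left(q,L \right)} = -8$ ($a{\left(q,L \right)} = -9 + 1 = -8$)
$h{\left(n \right)} = 1$
$u = -17$ ($u = 4 - \left(13 - -8\right) = 4 - \left(13 + 8\right) = 4 - 21 = -17$)
$O h{\left(Y{\left(-5,5 \right)} \right)} + u = 0 \cdot 1 - 17 = 0 - 17 = -17$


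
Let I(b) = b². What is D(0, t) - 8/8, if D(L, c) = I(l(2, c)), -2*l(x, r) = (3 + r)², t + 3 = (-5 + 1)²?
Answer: 16383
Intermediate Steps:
t = 13 (t = -3 + (-5 + 1)² = -3 + (-4)² = -3 + 16 = 13)
l(x, r) = -(3 + r)²/2
D(L, c) = (3 + c)⁴/4 (D(L, c) = (-(3 + c)²/2)² = (3 + c)⁴/4)
D(0, t) - 8/8 = (3 + 13)⁴/4 - 8/8 = (¼)*16⁴ - 8*⅛ = (¼)*65536 - 1 = 16384 - 1 = 16383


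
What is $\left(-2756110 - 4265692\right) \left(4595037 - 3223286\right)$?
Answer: $-9632163915302$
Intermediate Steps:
$\left(-2756110 - 4265692\right) \left(4595037 - 3223286\right) = \left(-7021802\right) 1371751 = -9632163915302$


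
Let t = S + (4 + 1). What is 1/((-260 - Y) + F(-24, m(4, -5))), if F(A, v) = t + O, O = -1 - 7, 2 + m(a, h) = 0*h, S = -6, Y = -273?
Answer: ¼ ≈ 0.25000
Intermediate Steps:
m(a, h) = -2 (m(a, h) = -2 + 0*h = -2 + 0 = -2)
t = -1 (t = -6 + (4 + 1) = -6 + 5 = -1)
O = -8
F(A, v) = -9 (F(A, v) = -1 - 8 = -9)
1/((-260 - Y) + F(-24, m(4, -5))) = 1/((-260 - 1*(-273)) - 9) = 1/((-260 + 273) - 9) = 1/(13 - 9) = 1/4 = ¼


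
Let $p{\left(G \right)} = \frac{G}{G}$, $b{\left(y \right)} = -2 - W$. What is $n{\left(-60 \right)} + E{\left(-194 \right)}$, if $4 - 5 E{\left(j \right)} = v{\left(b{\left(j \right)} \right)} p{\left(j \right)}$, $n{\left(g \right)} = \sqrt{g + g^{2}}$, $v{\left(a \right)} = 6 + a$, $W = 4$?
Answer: $\frac{4}{5} + 2 \sqrt{885} \approx 60.298$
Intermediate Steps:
$b{\left(y \right)} = -6$ ($b{\left(y \right)} = -2 - 4 = -6$)
$p{\left(G \right)} = 1$
$E{\left(j \right)} = \frac{4}{5}$ ($E{\left(j \right)} = \frac{4}{5} - \frac{\left(6 - 6\right) 1}{5} = \frac{4}{5} - \frac{0 \cdot 1}{5} = \frac{4}{5} - 0 = \frac{4}{5} + 0 = \frac{4}{5}$)
$n{\left(-60 \right)} + E{\left(-194 \right)} = \sqrt{- 60 \left(1 - 60\right)} + \frac{4}{5} = \sqrt{\left(-60\right) \left(-59\right)} + \frac{4}{5} = \sqrt{3540} + \frac{4}{5} = 2 \sqrt{885} + \frac{4}{5} = \frac{4}{5} + 2 \sqrt{885}$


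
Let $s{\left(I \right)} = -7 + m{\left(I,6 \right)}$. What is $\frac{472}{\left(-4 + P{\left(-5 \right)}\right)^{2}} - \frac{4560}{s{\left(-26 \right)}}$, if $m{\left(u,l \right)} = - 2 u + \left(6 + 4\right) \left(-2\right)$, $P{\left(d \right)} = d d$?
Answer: $- \frac{399832}{2205} \approx -181.33$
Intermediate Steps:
$P{\left(d \right)} = d^{2}$
$m{\left(u,l \right)} = -20 - 2 u$ ($m{\left(u,l \right)} = - 2 u + 10 \left(-2\right) = - 2 u - 20 = -20 - 2 u$)
$s{\left(I \right)} = -27 - 2 I$ ($s{\left(I \right)} = -7 - \left(20 + 2 I\right) = -27 - 2 I$)
$\frac{472}{\left(-4 + P{\left(-5 \right)}\right)^{2}} - \frac{4560}{s{\left(-26 \right)}} = \frac{472}{\left(-4 + \left(-5\right)^{2}\right)^{2}} - \frac{4560}{-27 - -52} = \frac{472}{\left(-4 + 25\right)^{2}} - \frac{4560}{-27 + 52} = \frac{472}{21^{2}} - \frac{4560}{25} = \frac{472}{441} - \frac{912}{5} = - \frac{399832}{2205}$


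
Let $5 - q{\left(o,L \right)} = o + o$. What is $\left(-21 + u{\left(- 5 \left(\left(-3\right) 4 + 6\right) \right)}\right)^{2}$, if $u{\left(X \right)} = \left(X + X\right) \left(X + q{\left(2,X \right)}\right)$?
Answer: $3381921$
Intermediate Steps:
$q{\left(o,L \right)} = 5 - 2 o$ ($q{\left(o,L \right)} = 5 - \left(o + o\right) = 5 - 2 o$)
$u{\left(X \right)} = 2 X \left(1 + X\right)$ ($u{\left(X \right)} = \left(X + X\right) \left(X + \left(5 - 4\right)\right) = 2 X \left(X + \left(5 - 4\right)\right) = 2 X \left(X + 1\right) = 2 X \left(1 + X\right)$)
$\left(-21 + u{\left(- 5 \left(\left(-3\right) 4 + 6\right) \right)}\right)^{2} = \left(-21 + 2 \left(- 5 \left(\left(-3\right) 4 + 6\right)\right) \left(1 - 5 \left(\left(-3\right) 4 + 6\right)\right)\right)^{2} = \left(-21 + 2 \left(- 5 \left(-12 + 6\right)\right) \left(1 - 5 \left(-12 + 6\right)\right)\right)^{2} = \left(-21 + 2 \left(\left(-5\right) \left(-6\right)\right) \left(1 - -30\right)\right)^{2} = \left(-21 + 2 \cdot 30 \left(1 + 30\right)\right)^{2} = \left(-21 + 2 \cdot 30 \cdot 31\right)^{2} = \left(-21 + 1860\right)^{2} = 1839^{2} = 3381921$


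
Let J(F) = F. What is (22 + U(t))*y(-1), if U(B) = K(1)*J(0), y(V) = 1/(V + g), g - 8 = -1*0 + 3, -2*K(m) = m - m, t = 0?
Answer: 11/5 ≈ 2.2000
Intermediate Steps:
K(m) = 0 (K(m) = -(m - m)/2 = -½*0 = 0)
g = 11 (g = 8 + (-1*0 + 3) = 8 + (0 + 3) = 8 + 3 = 11)
y(V) = 1/(11 + V) (y(V) = 1/(V + 11) = 1/(11 + V))
U(B) = 0 (U(B) = 0*0 = 0)
(22 + U(t))*y(-1) = (22 + 0)/(11 - 1) = 22/10 = 22*(⅒) = 11/5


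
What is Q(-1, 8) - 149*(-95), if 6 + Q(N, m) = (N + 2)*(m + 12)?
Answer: 14169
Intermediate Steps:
Q(N, m) = -6 + (2 + N)*(12 + m) (Q(N, m) = -6 + (N + 2)*(m + 12) = -6 + (2 + N)*(12 + m))
Q(-1, 8) - 149*(-95) = (18 + 2*8 + 12*(-1) - 1*8) - 149*(-95) = (18 + 16 - 12 - 8) + 14155 = 14 + 14155 = 14169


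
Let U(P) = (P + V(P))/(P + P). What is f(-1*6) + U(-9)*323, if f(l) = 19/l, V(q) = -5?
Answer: 4465/18 ≈ 248.06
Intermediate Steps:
U(P) = (-5 + P)/(2*P) (U(P) = (P - 5)/(P + P) = (-5 + P)/((2*P)) = (-5 + P)*(1/(2*P)) = (-5 + P)/(2*P))
f(-1*6) + U(-9)*323 = 19/((-1*6)) + ((½)*(-5 - 9)/(-9))*323 = 19/(-6) + ((½)*(-⅑)*(-14))*323 = 19*(-⅙) + (7/9)*323 = -19/6 + 2261/9 = 4465/18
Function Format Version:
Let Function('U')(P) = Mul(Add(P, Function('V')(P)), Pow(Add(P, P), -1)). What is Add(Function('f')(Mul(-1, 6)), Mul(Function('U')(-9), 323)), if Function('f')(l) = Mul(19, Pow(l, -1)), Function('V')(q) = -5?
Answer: Rational(4465, 18) ≈ 248.06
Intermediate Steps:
Function('U')(P) = Mul(Rational(1, 2), Pow(P, -1), Add(-5, P)) (Function('U')(P) = Mul(Add(P, -5), Pow(Add(P, P), -1)) = Mul(Add(-5, P), Pow(Mul(2, P), -1)) = Mul(Add(-5, P), Mul(Rational(1, 2), Pow(P, -1))) = Mul(Rational(1, 2), Pow(P, -1), Add(-5, P)))
Add(Function('f')(Mul(-1, 6)), Mul(Function('U')(-9), 323)) = Add(Mul(19, Pow(Mul(-1, 6), -1)), Mul(Mul(Rational(1, 2), Pow(-9, -1), Add(-5, -9)), 323)) = Add(Mul(19, Pow(-6, -1)), Mul(Mul(Rational(1, 2), Rational(-1, 9), -14), 323)) = Add(Mul(19, Rational(-1, 6)), Mul(Rational(7, 9), 323)) = Add(Rational(-19, 6), Rational(2261, 9)) = Rational(4465, 18)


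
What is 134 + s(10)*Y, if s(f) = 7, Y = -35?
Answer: -111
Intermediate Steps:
134 + s(10)*Y = 134 + 7*(-35) = 134 - 245 = -111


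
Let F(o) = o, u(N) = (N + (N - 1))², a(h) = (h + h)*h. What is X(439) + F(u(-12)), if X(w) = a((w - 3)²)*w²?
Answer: 13928520676394097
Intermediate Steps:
a(h) = 2*h² (a(h) = (2*h)*h = 2*h²)
u(N) = (-1 + 2*N)² (u(N) = (N + (-1 + N))² = (-1 + 2*N)²)
X(w) = 2*w²*(-3 + w)⁴ (X(w) = (2*((w - 3)²)²)*w² = (2*((-3 + w)²)²)*w² = (2*(-3 + w)⁴)*w² = 2*w²*(-3 + w)⁴)
X(439) + F(u(-12)) = 2*439²*(-3 + 439)⁴ + (-1 + 2*(-12))² = 2*192721*436⁴ + (-1 - 24)² = 2*192721*36136489216 + (-25)² = 13928520676393472 + 625 = 13928520676394097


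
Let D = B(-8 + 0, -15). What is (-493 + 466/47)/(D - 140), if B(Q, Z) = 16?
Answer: 22705/5828 ≈ 3.8958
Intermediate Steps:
D = 16
(-493 + 466/47)/(D - 140) = (-493 + 466/47)/(16 - 140) = (-493 + 466*(1/47))/(-124) = (-493 + 466/47)*(-1/124) = -22705/47*(-1/124) = 22705/5828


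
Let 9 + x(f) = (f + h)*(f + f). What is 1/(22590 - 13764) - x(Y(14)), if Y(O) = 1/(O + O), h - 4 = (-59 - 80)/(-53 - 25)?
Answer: 193055117/22488648 ≈ 8.5846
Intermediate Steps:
h = 451/78 (h = 4 + (-59 - 80)/(-53 - 25) = 4 - 139/(-78) = 4 - 139*(-1/78) = 4 + 139/78 = 451/78 ≈ 5.7821)
Y(O) = 1/(2*O)
x(f) = -9 + 2*f*(451/78 + f) (x(f) = -9 + (f + 451/78)*(f + f) = -9 + (451/78 + f)*(2*f) = -9 + 2*f*(451/78 + f))
1/(22590 - 13764) - x(Y(14)) = 1/(22590 - 13764) - (-9 + 2*((1/2)/14)**2 + 451*((1/2)/14)/39) = 1/8826 - (-9 + 2*((1/2)*(1/14))**2 + 451*((1/2)*(1/14))/39) = 1/8826 - (-9 + 2*(1/28)**2 + (451/39)*(1/28)) = 1/8826 - (-9 + 2*(1/784) + 451/1092) = 1/8826 - (-9 + 1/392 + 451/1092) = 1/8826 - 1*(-131239/15288) = 1/8826 + 131239/15288 = 193055117/22488648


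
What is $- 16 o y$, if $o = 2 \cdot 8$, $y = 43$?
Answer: $-11008$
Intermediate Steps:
$o = 16$
$- 16 o y = \left(-16\right) 16 \cdot 43 = \left(-256\right) 43 = -11008$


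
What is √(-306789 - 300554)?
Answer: I*√607343 ≈ 779.32*I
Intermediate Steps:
√(-306789 - 300554) = √(-607343) = I*√607343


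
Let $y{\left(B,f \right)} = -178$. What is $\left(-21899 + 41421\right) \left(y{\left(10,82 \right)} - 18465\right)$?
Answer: $-363948646$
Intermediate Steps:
$\left(-21899 + 41421\right) \left(y{\left(10,82 \right)} - 18465\right) = \left(-21899 + 41421\right) \left(-178 - 18465\right) = 19522 \left(-18643\right) = -363948646$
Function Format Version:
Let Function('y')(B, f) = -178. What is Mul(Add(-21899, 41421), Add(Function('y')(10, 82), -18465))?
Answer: -363948646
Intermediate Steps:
Mul(Add(-21899, 41421), Add(Function('y')(10, 82), -18465)) = Mul(Add(-21899, 41421), Add(-178, -18465)) = Mul(19522, -18643) = -363948646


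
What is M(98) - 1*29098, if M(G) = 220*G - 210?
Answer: -7748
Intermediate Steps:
M(G) = -210 + 220*G
M(98) - 1*29098 = (-210 + 220*98) - 1*29098 = (-210 + 21560) - 29098 = 21350 - 29098 = -7748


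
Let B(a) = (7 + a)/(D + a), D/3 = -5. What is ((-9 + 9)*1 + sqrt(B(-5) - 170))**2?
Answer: -1701/10 ≈ -170.10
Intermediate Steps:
D = -15 (D = 3*(-5) = -15)
B(a) = (7 + a)/(-15 + a)
((-9 + 9)*1 + sqrt(B(-5) - 170))**2 = ((-9 + 9)*1 + sqrt((7 - 5)/(-15 - 5) - 170))**2 = (0*1 + sqrt(2/(-20) - 170))**2 = (0 + sqrt(-1/20*2 - 170))**2 = (0 + sqrt(-1/10 - 170))**2 = (0 + sqrt(-1701/10))**2 = (0 + 9*I*sqrt(210)/10)**2 = (9*I*sqrt(210)/10)**2 = -1701/10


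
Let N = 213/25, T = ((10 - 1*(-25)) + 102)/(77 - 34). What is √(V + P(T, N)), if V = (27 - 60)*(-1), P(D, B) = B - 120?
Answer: 3*I*√218/5 ≈ 8.8589*I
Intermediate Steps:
T = 137/43 (T = ((10 + 25) + 102)/43 = (35 + 102)*(1/43) = 137*(1/43) = 137/43 ≈ 3.1860)
N = 213/25 (N = 213*(1/25) = 213/25 ≈ 8.5200)
P(D, B) = -120 + B
V = 33 (V = -33*(-1) = 33)
√(V + P(T, N)) = √(33 + (-120 + 213/25)) = √(33 - 2787/25) = √(-1962/25) = 3*I*√218/5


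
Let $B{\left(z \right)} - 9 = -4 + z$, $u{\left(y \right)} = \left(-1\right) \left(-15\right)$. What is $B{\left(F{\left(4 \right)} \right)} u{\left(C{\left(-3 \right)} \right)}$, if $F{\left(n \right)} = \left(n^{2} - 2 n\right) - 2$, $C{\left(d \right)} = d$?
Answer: $165$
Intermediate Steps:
$u{\left(y \right)} = 15$
$F{\left(n \right)} = -2 + n^{2} - 2 n$
$B{\left(z \right)} = 5 + z$ ($B{\left(z \right)} = 9 + \left(-4 + z\right) = 5 + z$)
$B{\left(F{\left(4 \right)} \right)} u{\left(C{\left(-3 \right)} \right)} = \left(5 - \left(10 - 16\right)\right) 15 = \left(5 - -6\right) 15 = \left(5 + 6\right) 15 = 11 \cdot 15 = 165$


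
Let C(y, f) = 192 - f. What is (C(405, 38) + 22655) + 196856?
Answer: 219665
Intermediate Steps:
(C(405, 38) + 22655) + 196856 = ((192 - 1*38) + 22655) + 196856 = ((192 - 38) + 22655) + 196856 = (154 + 22655) + 196856 = 22809 + 196856 = 219665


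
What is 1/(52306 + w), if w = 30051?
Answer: 1/82357 ≈ 1.2142e-5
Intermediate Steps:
1/(52306 + w) = 1/(52306 + 30051) = 1/82357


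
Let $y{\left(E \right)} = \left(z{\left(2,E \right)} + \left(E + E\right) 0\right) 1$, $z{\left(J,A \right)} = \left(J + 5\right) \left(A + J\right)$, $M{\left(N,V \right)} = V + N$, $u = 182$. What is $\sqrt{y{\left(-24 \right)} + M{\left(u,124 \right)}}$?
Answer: $2 \sqrt{38} \approx 12.329$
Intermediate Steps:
$M{\left(N,V \right)} = N + V$
$z{\left(J,A \right)} = \left(5 + J\right) \left(A + J\right)$
$y{\left(E \right)} = 14 + 7 E$ ($y{\left(E \right)} = \left(\left(2^{2} + 5 E + 5 \cdot 2 + E 2\right) + \left(E + E\right) 0\right) 1 = \left(\left(4 + 5 E + 10 + 2 E\right) + 2 E 0\right) 1 = \left(\left(14 + 7 E\right) + 0\right) 1 = \left(14 + 7 E\right) 1 = 14 + 7 E$)
$\sqrt{y{\left(-24 \right)} + M{\left(u,124 \right)}} = \sqrt{\left(14 + 7 \left(-24\right)\right) + \left(182 + 124\right)} = \sqrt{\left(14 - 168\right) + 306} = \sqrt{-154 + 306} = \sqrt{152} = 2 \sqrt{38}$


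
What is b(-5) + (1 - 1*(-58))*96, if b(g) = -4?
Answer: 5660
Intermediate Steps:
b(-5) + (1 - 1*(-58))*96 = -4 + (1 - 1*(-58))*96 = -4 + (1 + 58)*96 = -4 + 59*96 = -4 + 5664 = 5660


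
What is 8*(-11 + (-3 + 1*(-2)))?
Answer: -128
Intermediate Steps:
8*(-11 + (-3 + 1*(-2))) = 8*(-11 + (-3 - 2)) = 8*(-11 - 5) = 8*(-16) = -128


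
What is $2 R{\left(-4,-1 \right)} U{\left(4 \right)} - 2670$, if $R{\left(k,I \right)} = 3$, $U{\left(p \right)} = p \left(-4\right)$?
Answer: $-2766$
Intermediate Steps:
$U{\left(p \right)} = - 4 p$
$2 R{\left(-4,-1 \right)} U{\left(4 \right)} - 2670 = 2 \cdot 3 \left(\left(-4\right) 4\right) - 2670 = 6 \left(-16\right) - 2670 = -96 - 2670 = -2766$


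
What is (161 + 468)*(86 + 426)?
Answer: 322048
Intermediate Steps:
(161 + 468)*(86 + 426) = 629*512 = 322048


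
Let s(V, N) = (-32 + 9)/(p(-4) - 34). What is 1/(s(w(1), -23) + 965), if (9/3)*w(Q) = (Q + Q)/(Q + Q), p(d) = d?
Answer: 38/36693 ≈ 0.0010356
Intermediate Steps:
w(Q) = 1/3 (w(Q) = ((Q + Q)/(Q + Q))/3 = ((2*Q)/((2*Q)))/3 = ((2*Q)*(1/(2*Q)))/3 = (1/3)*1 = 1/3)
s(V, N) = 23/38 (s(V, N) = (-32 + 9)/(-4 - 34) = -23/(-38) = -23*(-1/38) = 23/38)
1/(s(w(1), -23) + 965) = 1/(23/38 + 965) = 1/(36693/38) = 38/36693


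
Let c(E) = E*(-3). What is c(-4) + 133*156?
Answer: 20760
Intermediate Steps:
c(E) = -3*E
c(-4) + 133*156 = -3*(-4) + 133*156 = 12 + 20748 = 20760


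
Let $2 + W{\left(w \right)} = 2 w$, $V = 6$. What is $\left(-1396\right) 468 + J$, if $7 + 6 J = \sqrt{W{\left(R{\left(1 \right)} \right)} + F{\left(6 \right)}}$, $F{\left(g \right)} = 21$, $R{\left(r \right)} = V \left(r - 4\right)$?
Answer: $- \frac{3919975}{6} + \frac{i \sqrt{17}}{6} \approx -6.5333 \cdot 10^{5} + 0.68718 i$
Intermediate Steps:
$R{\left(r \right)} = -24 + 6 r$ ($R{\left(r \right)} = 6 \left(r - 4\right) = 6 \left(-4 + r\right) = -24 + 6 r$)
$W{\left(w \right)} = -2 + 2 w$
$J = - \frac{7}{6} + \frac{i \sqrt{17}}{6}$ ($J = - \frac{7}{6} + \frac{\sqrt{\left(-2 + 2 \left(-24 + 6 \cdot 1\right)\right) + 21}}{6} = - \frac{7}{6} + \frac{\sqrt{\left(-2 + 2 \left(-24 + 6\right)\right) + 21}}{6} = - \frac{7}{6} + \frac{\sqrt{\left(-2 + 2 \left(-18\right)\right) + 21}}{6} = - \frac{7}{6} + \frac{\sqrt{\left(-2 - 36\right) + 21}}{6} = - \frac{7}{6} + \frac{\sqrt{-38 + 21}}{6} = - \frac{7}{6} + \frac{\sqrt{-17}}{6} = - \frac{7}{6} + \frac{i \sqrt{17}}{6} \approx -1.1667 + 0.68718 i$)
$\left(-1396\right) 468 + J = \left(-1396\right) 468 - \left(\frac{7}{6} - \frac{i \sqrt{17}}{6}\right) = -653328 - \left(\frac{7}{6} - \frac{i \sqrt{17}}{6}\right) = - \frac{3919975}{6} + \frac{i \sqrt{17}}{6}$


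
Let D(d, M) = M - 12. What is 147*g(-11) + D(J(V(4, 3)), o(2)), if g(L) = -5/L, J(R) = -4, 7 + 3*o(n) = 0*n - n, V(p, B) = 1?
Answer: 570/11 ≈ 51.818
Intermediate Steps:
o(n) = -7/3 - n/3 (o(n) = -7/3 + (0*n - n)/3 = -7/3 + (0 - n)/3 = -7/3 + (-n)/3 = -7/3 - n/3)
D(d, M) = -12 + M
147*g(-11) + D(J(V(4, 3)), o(2)) = 147*(-5/(-11)) + (-12 + (-7/3 - ⅓*2)) = 147*(-5*(-1/11)) + (-12 + (-7/3 - ⅔)) = 147*(5/11) + (-12 - 3) = 735/11 - 15 = 570/11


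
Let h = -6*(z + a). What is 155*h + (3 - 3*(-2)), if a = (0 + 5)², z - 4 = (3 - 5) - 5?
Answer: -20451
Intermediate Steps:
z = -3 (z = 4 + ((3 - 5) - 5) = 4 + (-2 - 5) = 4 - 7 = -3)
a = 25 (a = 5² = 25)
h = -132 (h = -6*(-3 + 25) = -6*22 = -132)
155*h + (3 - 3*(-2)) = 155*(-132) + (3 - 3*(-2)) = -20460 + (3 + 6) = -20460 + 9 = -20451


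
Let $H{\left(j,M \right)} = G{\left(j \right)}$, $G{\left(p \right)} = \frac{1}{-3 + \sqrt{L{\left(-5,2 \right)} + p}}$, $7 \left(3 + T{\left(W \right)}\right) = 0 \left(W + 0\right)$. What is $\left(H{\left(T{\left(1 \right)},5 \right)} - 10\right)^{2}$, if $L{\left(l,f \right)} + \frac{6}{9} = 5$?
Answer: $\frac{57133}{529} + \frac{956 \sqrt{3}}{529} \approx 111.13$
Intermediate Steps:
$T{\left(W \right)} = -3$ ($T{\left(W \right)} = -3 + \frac{0 \left(W + 0\right)}{7} = -3 + \frac{0 W}{7} = -3 + \frac{1}{7} \cdot 0 = -3 + 0 = -3$)
$L{\left(l,f \right)} = \frac{13}{3}$ ($L{\left(l,f \right)} = - \frac{2}{3} + 5 = \frac{13}{3}$)
$G{\left(p \right)} = \frac{1}{-3 + \sqrt{\frac{13}{3} + p}}$
$H{\left(j,M \right)} = \frac{3}{-9 + \sqrt{3} \sqrt{13 + 3 j}}$
$\left(H{\left(T{\left(1 \right)},5 \right)} - 10\right)^{2} = \left(\frac{3}{-9 + \sqrt{3} \sqrt{13 + 3 \left(-3\right)}} - 10\right)^{2} = \left(\frac{3}{-9 + \sqrt{3} \sqrt{13 - 9}} - 10\right)^{2} = \left(\frac{3}{-9 + \sqrt{3} \sqrt{4}} - 10\right)^{2} = \left(\frac{3}{-9 + \sqrt{3} \cdot 2} - 10\right)^{2} = \left(\frac{3}{-9 + 2 \sqrt{3}} - 10\right)^{2} = \left(-10 + \frac{3}{-9 + 2 \sqrt{3}}\right)^{2}$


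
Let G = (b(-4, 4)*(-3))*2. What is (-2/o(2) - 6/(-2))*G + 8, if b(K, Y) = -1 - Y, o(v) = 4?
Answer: 83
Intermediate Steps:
G = 30 (G = ((-1 - 1*4)*(-3))*2 = ((-1 - 4)*(-3))*2 = -5*(-3)*2 = 15*2 = 30)
(-2/o(2) - 6/(-2))*G + 8 = (-2/4 - 6/(-2))*30 + 8 = (-2*¼ - 6*(-½))*30 + 8 = (-½ + 3)*30 + 8 = (5/2)*30 + 8 = 75 + 8 = 83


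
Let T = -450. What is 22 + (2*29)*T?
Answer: -26078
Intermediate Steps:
22 + (2*29)*T = 22 + (2*29)*(-450) = 22 + 58*(-450) = 22 - 26100 = -26078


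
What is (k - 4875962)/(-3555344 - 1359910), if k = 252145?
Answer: 4623817/4915254 ≈ 0.94071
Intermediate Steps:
(k - 4875962)/(-3555344 - 1359910) = (252145 - 4875962)/(-3555344 - 1359910) = -4623817/(-4915254) = -4623817*(-1/4915254) = 4623817/4915254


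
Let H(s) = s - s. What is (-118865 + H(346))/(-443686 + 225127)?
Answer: 118865/218559 ≈ 0.54386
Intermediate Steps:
H(s) = 0
(-118865 + H(346))/(-443686 + 225127) = (-118865 + 0)/(-443686 + 225127) = -118865/(-218559) = -118865*(-1/218559) = 118865/218559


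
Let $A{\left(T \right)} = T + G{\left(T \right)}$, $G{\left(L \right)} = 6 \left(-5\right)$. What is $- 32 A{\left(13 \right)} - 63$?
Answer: $481$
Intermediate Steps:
$G{\left(L \right)} = -30$
$A{\left(T \right)} = -30 + T$ ($A{\left(T \right)} = T - 30 = -30 + T$)
$- 32 A{\left(13 \right)} - 63 = - 32 \left(-30 + 13\right) - 63 = \left(-32\right) \left(-17\right) - 63 = 544 - 63 = 481$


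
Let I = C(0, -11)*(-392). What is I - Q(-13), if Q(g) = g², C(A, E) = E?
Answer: 4143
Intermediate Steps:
I = 4312 (I = -11*(-392) = 4312)
I - Q(-13) = 4312 - 1*(-13)² = 4312 - 1*169 = 4312 - 169 = 4143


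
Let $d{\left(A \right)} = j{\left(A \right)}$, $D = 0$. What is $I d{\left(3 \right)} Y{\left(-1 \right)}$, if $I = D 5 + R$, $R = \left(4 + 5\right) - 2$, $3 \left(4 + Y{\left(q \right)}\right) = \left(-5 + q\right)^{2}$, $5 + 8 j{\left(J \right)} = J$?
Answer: $-14$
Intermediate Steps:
$j{\left(J \right)} = - \frac{5}{8} + \frac{J}{8}$
$d{\left(A \right)} = - \frac{5}{8} + \frac{A}{8}$
$Y{\left(q \right)} = -4 + \frac{\left(-5 + q\right)^{2}}{3}$
$R = 7$ ($R = 9 - 2 = 7$)
$I = 7$ ($I = 0 \cdot 5 + 7 = 0 + 7 = 7$)
$I d{\left(3 \right)} Y{\left(-1 \right)} = 7 \left(- \frac{5}{8} + \frac{1}{8} \cdot 3\right) \left(-4 + \frac{\left(-5 - 1\right)^{2}}{3}\right) = 7 \left(- \frac{5}{8} + \frac{3}{8}\right) \left(-4 + \frac{\left(-6\right)^{2}}{3}\right) = 7 \left(- \frac{1}{4}\right) \left(-4 + \frac{1}{3} \cdot 36\right) = - \frac{7 \left(-4 + 12\right)}{4} = \left(- \frac{7}{4}\right) 8 = -14$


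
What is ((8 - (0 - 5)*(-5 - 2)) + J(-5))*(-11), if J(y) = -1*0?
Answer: 297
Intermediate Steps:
J(y) = 0
((8 - (0 - 5)*(-5 - 2)) + J(-5))*(-11) = ((8 - (0 - 5)*(-5 - 2)) + 0)*(-11) = ((8 - (-5)*(-7)) + 0)*(-11) = ((8 - 1*35) + 0)*(-11) = ((8 - 35) + 0)*(-11) = (-27 + 0)*(-11) = -27*(-11) = 297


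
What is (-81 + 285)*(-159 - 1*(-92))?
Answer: -13668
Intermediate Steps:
(-81 + 285)*(-159 - 1*(-92)) = 204*(-159 + 92) = 204*(-67) = -13668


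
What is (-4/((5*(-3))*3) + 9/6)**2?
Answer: 20449/8100 ≈ 2.5246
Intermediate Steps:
(-4/((5*(-3))*3) + 9/6)**2 = (-4/((-15*3)) + 9*(1/6))**2 = (-4/(-45) + 3/2)**2 = (-4*(-1/45) + 3/2)**2 = (4/45 + 3/2)**2 = (143/90)**2 = 20449/8100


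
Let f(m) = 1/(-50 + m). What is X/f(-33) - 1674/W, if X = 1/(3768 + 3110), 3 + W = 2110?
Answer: -11688653/14491946 ≈ -0.80656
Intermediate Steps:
W = 2107 (W = -3 + 2110 = 2107)
X = 1/6878 ≈ 0.00014539
X/f(-33) - 1674/W = 1/(6878*(1/(-50 - 33))) - 1674/2107 = 1/(6878*(1/(-83))) - 1674*1/2107 = 1/(6878*(-1/83)) - 1674/2107 = (1/6878)*(-83) - 1674/2107 = -83/6878 - 1674/2107 = -11688653/14491946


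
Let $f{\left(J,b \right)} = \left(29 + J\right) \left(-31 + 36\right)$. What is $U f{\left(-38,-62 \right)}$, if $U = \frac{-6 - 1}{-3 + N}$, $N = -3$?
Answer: $- \frac{105}{2} \approx -52.5$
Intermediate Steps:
$U = \frac{7}{6}$ ($U = \frac{-6 - 1}{-3 - 3} = - \frac{7}{-6} = \left(-7\right) \left(- \frac{1}{6}\right) = \frac{7}{6} \approx 1.1667$)
$f{\left(J,b \right)} = 145 + 5 J$ ($f{\left(J,b \right)} = \left(29 + J\right) 5 = 145 + 5 J$)
$U f{\left(-38,-62 \right)} = \frac{7 \left(145 + 5 \left(-38\right)\right)}{6} = \frac{7 \left(145 - 190\right)}{6} = \frac{7}{6} \left(-45\right) = - \frac{105}{2}$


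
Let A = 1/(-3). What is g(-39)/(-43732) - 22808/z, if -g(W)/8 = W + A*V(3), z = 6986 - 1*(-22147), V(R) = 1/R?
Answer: -19356824/24500853 ≈ -0.79005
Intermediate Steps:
A = -⅓ ≈ -0.33333
z = 29133 (z = 6986 + 22147 = 29133)
g(W) = 8/9 - 8*W (g(W) = -8*(W - ⅓/3) = -8*(W - ⅓*⅓) = -8*(W - ⅑) = -8*(-⅑ + W) = 8/9 - 8*W)
g(-39)/(-43732) - 22808/z = (8/9 - 8*(-39))/(-43732) - 22808/29133 = (8/9 + 312)*(-1/43732) - 22808*1/29133 = (2816/9)*(-1/43732) - 22808/29133 = -704/98397 - 22808/29133 = -19356824/24500853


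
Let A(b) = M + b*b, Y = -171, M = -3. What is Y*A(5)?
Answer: -3762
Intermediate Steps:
A(b) = -3 + b² (A(b) = -3 + b*b = -3 + b²)
Y*A(5) = -171*(-3 + 5²) = -171*(-3 + 25) = -171*22 = -3762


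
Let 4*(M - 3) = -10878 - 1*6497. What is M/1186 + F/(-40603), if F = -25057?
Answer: -586119481/192620632 ≈ -3.0429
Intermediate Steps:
M = -17363/4 (M = 3 + (-10878 - 1*6497)/4 = 3 + (-10878 - 6497)/4 = 3 + (1/4)*(-17375) = 3 - 17375/4 = -17363/4 ≈ -4340.8)
M/1186 + F/(-40603) = -17363/4/1186 - 25057/(-40603) = -17363/4*1/1186 - 25057*(-1/40603) = -17363/4744 + 25057/40603 = -586119481/192620632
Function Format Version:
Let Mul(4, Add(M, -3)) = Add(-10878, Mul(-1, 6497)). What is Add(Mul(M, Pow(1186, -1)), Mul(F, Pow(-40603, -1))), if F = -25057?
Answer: Rational(-586119481, 192620632) ≈ -3.0429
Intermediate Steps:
M = Rational(-17363, 4) (M = Add(3, Mul(Rational(1, 4), Add(-10878, Mul(-1, 6497)))) = Add(3, Mul(Rational(1, 4), Add(-10878, -6497))) = Add(3, Mul(Rational(1, 4), -17375)) = Add(3, Rational(-17375, 4)) = Rational(-17363, 4) ≈ -4340.8)
Add(Mul(M, Pow(1186, -1)), Mul(F, Pow(-40603, -1))) = Add(Mul(Rational(-17363, 4), Pow(1186, -1)), Mul(-25057, Pow(-40603, -1))) = Add(Mul(Rational(-17363, 4), Rational(1, 1186)), Mul(-25057, Rational(-1, 40603))) = Add(Rational(-17363, 4744), Rational(25057, 40603)) = Rational(-586119481, 192620632)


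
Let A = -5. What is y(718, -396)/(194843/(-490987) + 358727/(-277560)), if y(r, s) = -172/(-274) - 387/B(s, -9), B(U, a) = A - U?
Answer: 2642846074905960/12331708171065643 ≈ 0.21431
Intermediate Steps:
B(U, a) = -5 - U
y(r, s) = 86/137 - 387/(-5 - s) (y(r, s) = -172/(-274) - 387/(-5 - s) = -172*(-1/274) - 387/(-5 - s) = 86/137 - 387/(-5 - s))
y(718, -396)/(194843/(-490987) + 358727/(-277560)) = (43*(1243 + 2*(-396))/(137*(5 - 396)))/(194843/(-490987) + 358727/(-277560)) = ((43/137)*(1243 - 792)/(-391))/(194843*(-1/490987) + 358727*(-1/277560)) = ((43/137)*(-1/391)*451)/(-194843/490987 - 358727/277560) = -19393/(53567*(-230210916629/136278351720)) = -19393/53567*(-136278351720/230210916629) = 2642846074905960/12331708171065643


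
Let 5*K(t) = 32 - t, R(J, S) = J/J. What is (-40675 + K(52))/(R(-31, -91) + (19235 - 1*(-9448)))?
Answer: -40679/28684 ≈ -1.4182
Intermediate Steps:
R(J, S) = 1
K(t) = 32/5 - t/5 (K(t) = (32 - t)/5 = 32/5 - t/5)
(-40675 + K(52))/(R(-31, -91) + (19235 - 1*(-9448))) = (-40675 + (32/5 - 1/5*52))/(1 + (19235 - 1*(-9448))) = (-40675 + (32/5 - 52/5))/(1 + (19235 + 9448)) = (-40675 - 4)/(1 + 28683) = -40679/28684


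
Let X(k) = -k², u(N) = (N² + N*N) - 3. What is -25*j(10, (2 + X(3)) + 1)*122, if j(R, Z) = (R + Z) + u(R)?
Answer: -613050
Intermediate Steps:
u(N) = -3 + 2*N² (u(N) = (N² + N²) - 3 = 2*N² - 3 = -3 + 2*N²)
j(R, Z) = -3 + R + Z + 2*R² (j(R, Z) = (R + Z) + (-3 + 2*R²) = -3 + R + Z + 2*R²)
-25*j(10, (2 + X(3)) + 1)*122 = -25*(-3 + 10 + ((2 - 1*3²) + 1) + 2*10²)*122 = -25*(-3 + 10 + ((2 - 1*9) + 1) + 2*100)*122 = -25*(-3 + 10 + ((2 - 9) + 1) + 200)*122 = -25*(-3 + 10 + (-7 + 1) + 200)*122 = -25*(-3 + 10 - 6 + 200)*122 = -25*201*122 = -5025*122 = -613050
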